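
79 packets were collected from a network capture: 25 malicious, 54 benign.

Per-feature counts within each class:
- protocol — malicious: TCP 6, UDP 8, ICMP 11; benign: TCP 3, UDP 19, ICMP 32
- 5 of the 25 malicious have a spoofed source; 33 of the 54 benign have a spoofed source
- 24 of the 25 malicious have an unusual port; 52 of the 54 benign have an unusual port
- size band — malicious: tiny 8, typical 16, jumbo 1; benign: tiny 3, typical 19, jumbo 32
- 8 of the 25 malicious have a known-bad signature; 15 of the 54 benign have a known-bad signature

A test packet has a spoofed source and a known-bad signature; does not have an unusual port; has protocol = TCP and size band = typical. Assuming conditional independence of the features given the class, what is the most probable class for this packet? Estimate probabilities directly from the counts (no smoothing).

malicious

malicious: (25/79) × (6/25) × (5/25) × (1/25) × (16/25) × (8/25) ≈ 0.000124435
benign: (54/79) × (3/54) × (33/54) × (2/54) × (19/54) × (15/54) ≈ 0.0000840055
Highest score → malicious.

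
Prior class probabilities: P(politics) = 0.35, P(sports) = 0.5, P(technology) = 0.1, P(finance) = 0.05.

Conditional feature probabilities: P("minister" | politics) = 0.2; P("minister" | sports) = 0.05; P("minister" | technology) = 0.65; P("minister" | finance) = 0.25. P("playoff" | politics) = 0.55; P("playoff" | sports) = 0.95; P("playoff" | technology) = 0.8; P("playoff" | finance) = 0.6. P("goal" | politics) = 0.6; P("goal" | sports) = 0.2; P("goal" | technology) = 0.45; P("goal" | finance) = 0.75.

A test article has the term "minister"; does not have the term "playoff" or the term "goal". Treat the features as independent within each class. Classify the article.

politics

politics: 0.35 × 0.2 × (1−0.55) × (1−0.6) = 0.0126
sports: 0.5 × 0.05 × (1−0.95) × (1−0.2) = 0.001
technology: 0.1 × 0.65 × (1−0.8) × (1−0.45) = 0.00715
finance: 0.05 × 0.25 × (1−0.6) × (1−0.75) = 0.00125
Highest score → politics.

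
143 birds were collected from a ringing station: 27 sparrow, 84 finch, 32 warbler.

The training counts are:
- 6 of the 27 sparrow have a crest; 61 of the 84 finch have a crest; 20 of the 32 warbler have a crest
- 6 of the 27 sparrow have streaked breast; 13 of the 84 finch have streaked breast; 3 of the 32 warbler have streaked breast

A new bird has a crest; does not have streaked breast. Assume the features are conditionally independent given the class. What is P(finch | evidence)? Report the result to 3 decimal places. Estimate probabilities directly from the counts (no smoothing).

sparrow: (27/143) × (6/27) × (21/27) ≈ 0.032634
finch: (84/143) × (61/84) × (71/84) ≈ 0.360556
warbler: (32/143) × (20/32) × (29/32) ≈ 0.126748
P(finch | x) = 0.360556 / 0.519938 ≈ 0.693

0.693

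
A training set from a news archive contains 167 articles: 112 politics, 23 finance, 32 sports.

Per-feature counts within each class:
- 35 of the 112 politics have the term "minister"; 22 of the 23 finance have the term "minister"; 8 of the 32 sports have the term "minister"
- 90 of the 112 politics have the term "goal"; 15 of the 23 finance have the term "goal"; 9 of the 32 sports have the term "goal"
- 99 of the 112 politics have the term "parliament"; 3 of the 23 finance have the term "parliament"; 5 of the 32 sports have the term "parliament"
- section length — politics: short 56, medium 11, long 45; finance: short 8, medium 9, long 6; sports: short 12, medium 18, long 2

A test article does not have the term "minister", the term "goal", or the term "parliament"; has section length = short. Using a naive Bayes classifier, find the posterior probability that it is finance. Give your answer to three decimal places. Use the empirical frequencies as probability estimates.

politics: (112/167) × (77/112) × (22/112) × (13/112) × (56/112) ≈ 0.00525623
finance: (23/167) × (1/23) × (8/23) × (20/23) × (8/23) ≈ 0.000629956
sports: (32/167) × (24/32) × (23/32) × (27/32) × (12/32) ≈ 0.0326827
P(finance | x) = 0.000629956 / 0.038568886 ≈ 0.016

0.016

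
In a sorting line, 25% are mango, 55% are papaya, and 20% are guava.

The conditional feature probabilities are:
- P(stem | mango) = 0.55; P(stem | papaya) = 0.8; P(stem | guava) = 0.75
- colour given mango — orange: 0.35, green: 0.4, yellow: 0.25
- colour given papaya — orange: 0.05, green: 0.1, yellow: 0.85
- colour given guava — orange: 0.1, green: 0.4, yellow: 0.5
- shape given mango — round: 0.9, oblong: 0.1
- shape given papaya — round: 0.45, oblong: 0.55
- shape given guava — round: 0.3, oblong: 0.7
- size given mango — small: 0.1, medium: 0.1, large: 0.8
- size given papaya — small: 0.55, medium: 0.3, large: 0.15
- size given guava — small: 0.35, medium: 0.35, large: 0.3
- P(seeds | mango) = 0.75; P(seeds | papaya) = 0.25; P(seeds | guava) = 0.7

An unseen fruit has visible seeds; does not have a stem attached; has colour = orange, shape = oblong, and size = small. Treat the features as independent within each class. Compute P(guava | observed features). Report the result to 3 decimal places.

0.547

mango: 0.25 × (1−0.55) × 0.35 × 0.1 × 0.1 × 0.75 = 0.0002953125
papaya: 0.55 × (1−0.8) × 0.05 × 0.55 × 0.55 × 0.25 = 0.0004159375
guava: 0.2 × (1−0.75) × 0.1 × 0.7 × 0.35 × 0.7 = 0.0008575
P(guava | x) = 0.0008575 / 0.00156875 ≈ 0.547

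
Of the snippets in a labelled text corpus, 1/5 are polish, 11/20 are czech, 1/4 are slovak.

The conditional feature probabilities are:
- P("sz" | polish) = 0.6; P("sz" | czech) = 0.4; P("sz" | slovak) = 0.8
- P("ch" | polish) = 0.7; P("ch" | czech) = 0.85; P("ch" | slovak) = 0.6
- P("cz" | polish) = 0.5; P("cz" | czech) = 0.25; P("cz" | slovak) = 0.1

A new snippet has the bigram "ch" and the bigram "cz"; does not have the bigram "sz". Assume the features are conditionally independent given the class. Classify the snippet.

polish: 0.2 × (1−0.6) × 0.7 × 0.5 = 0.028
czech: 0.55 × (1−0.4) × 0.85 × 0.25 = 0.070125
slovak: 0.25 × (1−0.8) × 0.6 × 0.1 = 0.003
Highest score → czech.

czech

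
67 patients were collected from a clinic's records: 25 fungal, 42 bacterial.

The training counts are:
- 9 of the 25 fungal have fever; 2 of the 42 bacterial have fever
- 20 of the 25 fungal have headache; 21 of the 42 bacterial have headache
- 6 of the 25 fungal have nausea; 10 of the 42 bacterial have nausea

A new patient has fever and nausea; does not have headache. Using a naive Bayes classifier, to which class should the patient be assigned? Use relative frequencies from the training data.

fungal

fungal: (25/67) × (9/25) × (5/25) × (6/25) ≈ 0.00644776
bacterial: (42/67) × (2/42) × (21/42) × (10/42) ≈ 0.00355366
Highest score → fungal.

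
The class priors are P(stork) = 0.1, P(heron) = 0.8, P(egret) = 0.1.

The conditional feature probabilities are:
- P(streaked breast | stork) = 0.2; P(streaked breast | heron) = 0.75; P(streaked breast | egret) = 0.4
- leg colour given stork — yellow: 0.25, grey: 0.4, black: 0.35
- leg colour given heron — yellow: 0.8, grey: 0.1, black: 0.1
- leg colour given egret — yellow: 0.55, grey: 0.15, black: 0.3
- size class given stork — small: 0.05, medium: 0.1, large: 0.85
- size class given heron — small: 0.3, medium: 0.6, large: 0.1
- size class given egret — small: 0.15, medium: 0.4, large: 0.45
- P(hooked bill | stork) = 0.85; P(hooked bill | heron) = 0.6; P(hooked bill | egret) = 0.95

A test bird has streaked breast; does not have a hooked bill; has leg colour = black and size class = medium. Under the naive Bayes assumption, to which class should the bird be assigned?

heron

stork: 0.1 × 0.2 × 0.35 × 0.1 × (1−0.85) = 0.000105
heron: 0.8 × 0.75 × 0.1 × 0.6 × (1−0.6) = 0.0144
egret: 0.1 × 0.4 × 0.3 × 0.4 × (1−0.95) = 0.00024
Highest score → heron.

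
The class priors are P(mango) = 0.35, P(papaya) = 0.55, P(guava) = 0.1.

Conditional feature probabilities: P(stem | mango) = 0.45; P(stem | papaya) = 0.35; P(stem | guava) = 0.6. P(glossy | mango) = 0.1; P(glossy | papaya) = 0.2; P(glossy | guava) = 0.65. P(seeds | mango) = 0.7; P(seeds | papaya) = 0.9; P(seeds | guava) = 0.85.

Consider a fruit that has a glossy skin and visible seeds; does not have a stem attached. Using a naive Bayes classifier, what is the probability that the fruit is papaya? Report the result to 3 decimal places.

0.644

mango: 0.35 × (1−0.45) × 0.1 × 0.7 = 0.013475
papaya: 0.55 × (1−0.35) × 0.2 × 0.9 = 0.06435
guava: 0.1 × (1−0.6) × 0.65 × 0.85 = 0.0221
P(papaya | x) = 0.06435 / 0.099925 ≈ 0.644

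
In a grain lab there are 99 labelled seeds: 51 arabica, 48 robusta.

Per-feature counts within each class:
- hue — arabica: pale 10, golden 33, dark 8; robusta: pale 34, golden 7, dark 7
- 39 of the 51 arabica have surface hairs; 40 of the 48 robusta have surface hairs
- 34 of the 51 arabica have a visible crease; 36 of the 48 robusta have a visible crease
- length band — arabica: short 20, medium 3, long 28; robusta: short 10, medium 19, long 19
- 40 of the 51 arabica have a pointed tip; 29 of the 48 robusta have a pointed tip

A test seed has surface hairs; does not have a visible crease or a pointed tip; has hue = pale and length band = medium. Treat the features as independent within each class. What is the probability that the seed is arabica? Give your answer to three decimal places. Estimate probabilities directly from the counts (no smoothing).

arabica: (51/99) × (10/51) × (39/51) × (17/51) × (3/51) × (11/51) ≈ 0.000326672
robusta: (48/99) × (34/48) × (40/48) × (12/48) × (19/48) × (19/48) ≈ 0.0112106
P(arabica | x) = 0.000326672 / 0.011537272 ≈ 0.028

0.028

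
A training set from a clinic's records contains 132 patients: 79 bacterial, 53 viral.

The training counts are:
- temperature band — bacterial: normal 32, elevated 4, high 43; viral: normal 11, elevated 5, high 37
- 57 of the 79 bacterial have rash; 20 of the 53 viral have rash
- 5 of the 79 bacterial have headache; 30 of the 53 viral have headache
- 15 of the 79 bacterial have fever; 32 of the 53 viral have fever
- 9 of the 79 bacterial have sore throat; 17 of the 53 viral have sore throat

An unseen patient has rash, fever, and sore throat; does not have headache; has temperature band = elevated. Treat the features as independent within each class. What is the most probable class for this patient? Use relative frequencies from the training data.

bacterial: (79/132) × (4/79) × (57/79) × (74/79) × (15/79) × (9/79) ≈ 0.000443015
viral: (53/132) × (5/53) × (20/53) × (23/53) × (32/53) × (17/53) ≈ 0.00120129
Highest score → viral.

viral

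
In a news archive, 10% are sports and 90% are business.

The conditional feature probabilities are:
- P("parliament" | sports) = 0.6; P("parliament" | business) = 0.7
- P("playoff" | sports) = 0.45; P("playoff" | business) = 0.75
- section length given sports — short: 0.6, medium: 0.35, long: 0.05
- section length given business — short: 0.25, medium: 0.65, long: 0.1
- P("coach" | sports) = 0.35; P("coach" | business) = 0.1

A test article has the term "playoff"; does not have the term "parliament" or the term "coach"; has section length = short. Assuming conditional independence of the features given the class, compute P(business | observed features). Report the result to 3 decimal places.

sports: 0.1 × (1−0.6) × 0.45 × 0.6 × (1−0.35) = 0.00702
business: 0.9 × (1−0.7) × 0.75 × 0.25 × (1−0.1) = 0.0455625
P(business | x) = 0.0455625 / 0.0525825 ≈ 0.866

0.866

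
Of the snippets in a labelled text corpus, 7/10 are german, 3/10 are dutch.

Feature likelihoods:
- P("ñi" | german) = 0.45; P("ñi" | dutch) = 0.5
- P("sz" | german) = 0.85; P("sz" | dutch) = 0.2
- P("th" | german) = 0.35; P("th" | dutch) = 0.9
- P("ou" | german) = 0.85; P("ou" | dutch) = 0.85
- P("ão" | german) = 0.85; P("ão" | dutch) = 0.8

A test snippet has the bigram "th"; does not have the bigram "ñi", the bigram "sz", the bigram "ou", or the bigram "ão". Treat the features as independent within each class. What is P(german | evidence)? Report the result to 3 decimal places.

0.123

german: 0.7 × (1−0.45) × (1−0.85) × 0.35 × (1−0.85) × (1−0.85) = 0.00045478125
dutch: 0.3 × (1−0.5) × (1−0.2) × 0.9 × (1−0.85) × (1−0.8) = 0.00324
P(german | x) = 0.00045478125 / 0.00369478125 ≈ 0.123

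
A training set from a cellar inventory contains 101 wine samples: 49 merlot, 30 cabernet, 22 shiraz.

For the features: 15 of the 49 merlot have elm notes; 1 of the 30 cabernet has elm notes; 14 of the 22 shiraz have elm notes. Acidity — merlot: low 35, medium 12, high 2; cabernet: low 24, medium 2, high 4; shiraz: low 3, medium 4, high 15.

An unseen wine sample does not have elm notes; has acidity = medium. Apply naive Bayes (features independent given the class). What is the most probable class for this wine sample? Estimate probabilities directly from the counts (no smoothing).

merlot

merlot: (49/101) × (34/49) × (12/49) ≈ 0.0824409
cabernet: (30/101) × (29/30) × (2/30) ≈ 0.0191419
shiraz: (22/101) × (8/22) × (4/22) ≈ 0.0144014
Highest score → merlot.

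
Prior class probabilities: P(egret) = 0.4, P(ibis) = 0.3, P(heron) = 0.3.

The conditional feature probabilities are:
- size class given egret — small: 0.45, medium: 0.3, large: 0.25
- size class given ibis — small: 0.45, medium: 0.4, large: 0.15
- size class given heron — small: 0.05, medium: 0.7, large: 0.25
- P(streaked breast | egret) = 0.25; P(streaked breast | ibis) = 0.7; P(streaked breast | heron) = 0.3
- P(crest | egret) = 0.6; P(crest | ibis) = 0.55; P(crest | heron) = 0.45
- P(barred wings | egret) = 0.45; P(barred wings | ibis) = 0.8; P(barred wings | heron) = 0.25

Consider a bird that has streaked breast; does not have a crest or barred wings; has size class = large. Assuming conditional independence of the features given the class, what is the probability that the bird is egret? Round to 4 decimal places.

0.3122

egret: 0.4 × 0.25 × 0.25 × (1−0.6) × (1−0.45) = 0.0055
ibis: 0.3 × 0.15 × 0.7 × (1−0.55) × (1−0.8) = 0.002835
heron: 0.3 × 0.25 × 0.3 × (1−0.45) × (1−0.25) = 0.00928125
P(egret | x) = 0.0055 / 0.01761625 ≈ 0.3122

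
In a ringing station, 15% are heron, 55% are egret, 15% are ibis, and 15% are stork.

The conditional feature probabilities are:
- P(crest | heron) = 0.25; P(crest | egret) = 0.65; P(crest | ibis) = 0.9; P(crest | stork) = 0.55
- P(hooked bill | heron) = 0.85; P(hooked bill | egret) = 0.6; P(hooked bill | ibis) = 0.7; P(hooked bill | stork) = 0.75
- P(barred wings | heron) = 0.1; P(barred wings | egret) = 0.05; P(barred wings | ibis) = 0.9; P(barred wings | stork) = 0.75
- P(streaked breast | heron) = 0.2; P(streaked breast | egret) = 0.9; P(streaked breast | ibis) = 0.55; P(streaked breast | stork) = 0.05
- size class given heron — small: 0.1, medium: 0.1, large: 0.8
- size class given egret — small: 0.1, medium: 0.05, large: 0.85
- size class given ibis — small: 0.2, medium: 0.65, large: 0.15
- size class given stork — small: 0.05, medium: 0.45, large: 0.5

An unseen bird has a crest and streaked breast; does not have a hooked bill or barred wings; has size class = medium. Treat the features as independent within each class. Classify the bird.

heron: 0.15 × 0.25 × (1−0.85) × (1−0.1) × 0.2 × 0.1 = 0.00010125
egret: 0.55 × 0.65 × (1−0.6) × (1−0.05) × 0.9 × 0.05 = 0.00611325
ibis: 0.15 × 0.9 × (1−0.7) × (1−0.9) × 0.55 × 0.65 = 0.001447875
stork: 0.15 × 0.55 × (1−0.75) × (1−0.75) × 0.05 × 0.45 = 0.000116015625
Highest score → egret.

egret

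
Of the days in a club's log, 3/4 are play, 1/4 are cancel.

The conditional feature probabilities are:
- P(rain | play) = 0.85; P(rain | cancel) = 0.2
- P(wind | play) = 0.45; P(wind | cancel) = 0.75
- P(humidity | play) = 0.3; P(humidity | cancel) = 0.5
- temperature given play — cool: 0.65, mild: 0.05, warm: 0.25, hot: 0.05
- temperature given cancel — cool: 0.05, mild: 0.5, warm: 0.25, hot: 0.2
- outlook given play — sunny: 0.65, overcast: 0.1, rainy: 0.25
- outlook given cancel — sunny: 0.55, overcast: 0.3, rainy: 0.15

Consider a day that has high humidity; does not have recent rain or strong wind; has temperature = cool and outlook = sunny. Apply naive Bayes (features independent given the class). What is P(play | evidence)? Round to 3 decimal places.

play: 0.75 × (1−0.85) × (1−0.45) × 0.3 × 0.65 × 0.65 = 0.00784265625
cancel: 0.25 × (1−0.2) × (1−0.75) × 0.5 × 0.05 × 0.55 = 0.0006875
P(play | x) = 0.00784265625 / 0.00853015625 ≈ 0.919

0.919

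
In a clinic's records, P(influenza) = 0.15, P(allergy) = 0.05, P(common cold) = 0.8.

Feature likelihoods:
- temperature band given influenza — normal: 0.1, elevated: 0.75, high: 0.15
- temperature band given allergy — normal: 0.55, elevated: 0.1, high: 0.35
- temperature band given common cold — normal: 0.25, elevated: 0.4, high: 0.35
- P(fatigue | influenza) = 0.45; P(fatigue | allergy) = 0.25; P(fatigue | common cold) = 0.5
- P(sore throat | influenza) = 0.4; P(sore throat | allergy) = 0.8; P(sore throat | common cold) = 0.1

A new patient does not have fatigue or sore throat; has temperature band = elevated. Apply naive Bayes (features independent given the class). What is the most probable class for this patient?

influenza: 0.15 × 0.75 × (1−0.45) × (1−0.4) = 0.037125
allergy: 0.05 × 0.1 × (1−0.25) × (1−0.8) = 0.00075
common cold: 0.8 × 0.4 × (1−0.5) × (1−0.1) = 0.144
Highest score → common cold.

common cold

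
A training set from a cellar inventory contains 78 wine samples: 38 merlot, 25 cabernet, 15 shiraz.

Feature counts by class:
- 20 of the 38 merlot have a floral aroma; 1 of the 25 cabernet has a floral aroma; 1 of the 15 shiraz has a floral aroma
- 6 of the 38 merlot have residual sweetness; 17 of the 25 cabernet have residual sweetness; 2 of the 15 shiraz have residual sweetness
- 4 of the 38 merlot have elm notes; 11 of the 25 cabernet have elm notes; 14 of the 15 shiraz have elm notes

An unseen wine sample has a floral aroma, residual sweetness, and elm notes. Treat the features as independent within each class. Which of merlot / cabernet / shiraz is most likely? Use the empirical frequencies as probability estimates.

merlot: (38/78) × (20/38) × (6/38) × (4/38) ≈ 0.00426167
cabernet: (25/78) × (1/25) × (17/25) × (11/25) ≈ 0.0038359
shiraz: (15/78) × (1/15) × (2/15) × (14/15) ≈ 0.00159544
Highest score → merlot.

merlot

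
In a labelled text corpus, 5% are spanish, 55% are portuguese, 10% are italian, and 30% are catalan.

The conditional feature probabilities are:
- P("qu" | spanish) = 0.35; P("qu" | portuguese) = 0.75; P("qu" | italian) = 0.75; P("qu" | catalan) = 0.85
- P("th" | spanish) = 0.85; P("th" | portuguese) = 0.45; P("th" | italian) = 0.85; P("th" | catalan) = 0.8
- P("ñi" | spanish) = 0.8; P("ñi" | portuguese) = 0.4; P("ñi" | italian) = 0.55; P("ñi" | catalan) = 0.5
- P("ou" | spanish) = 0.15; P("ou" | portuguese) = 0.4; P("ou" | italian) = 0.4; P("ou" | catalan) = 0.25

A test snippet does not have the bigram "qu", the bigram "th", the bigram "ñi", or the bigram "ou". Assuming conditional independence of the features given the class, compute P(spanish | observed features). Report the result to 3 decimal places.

0.026

spanish: 0.05 × (1−0.35) × (1−0.85) × (1−0.8) × (1−0.15) = 0.00082875
portuguese: 0.55 × (1−0.75) × (1−0.45) × (1−0.4) × (1−0.4) = 0.027225
italian: 0.1 × (1−0.75) × (1−0.85) × (1−0.55) × (1−0.4) = 0.0010125
catalan: 0.3 × (1−0.85) × (1−0.8) × (1−0.5) × (1−0.25) = 0.003375
P(spanish | x) = 0.00082875 / 0.03244125 ≈ 0.026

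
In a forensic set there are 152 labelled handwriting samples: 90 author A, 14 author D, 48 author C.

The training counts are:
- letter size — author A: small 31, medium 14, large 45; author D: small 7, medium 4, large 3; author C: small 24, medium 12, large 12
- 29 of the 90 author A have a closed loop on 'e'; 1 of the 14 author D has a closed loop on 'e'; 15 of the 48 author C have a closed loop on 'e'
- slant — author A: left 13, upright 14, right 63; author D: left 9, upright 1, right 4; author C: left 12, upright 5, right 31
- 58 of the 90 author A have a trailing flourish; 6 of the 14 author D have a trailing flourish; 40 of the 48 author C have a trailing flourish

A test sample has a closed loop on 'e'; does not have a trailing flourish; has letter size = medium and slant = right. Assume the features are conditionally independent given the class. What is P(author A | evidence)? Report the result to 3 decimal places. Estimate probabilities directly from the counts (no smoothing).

0.714

author A: (90/152) × (14/90) × (29/90) × (63/90) × (32/90) ≈ 0.00738661
author D: (14/152) × (4/14) × (1/14) × (4/14) × (8/14) ≈ 0.00030689
author C: (48/152) × (12/48) × (15/48) × (31/48) × (8/48) ≈ 0.00265556
P(author A | x) = 0.00738661 / 0.01034906 ≈ 0.714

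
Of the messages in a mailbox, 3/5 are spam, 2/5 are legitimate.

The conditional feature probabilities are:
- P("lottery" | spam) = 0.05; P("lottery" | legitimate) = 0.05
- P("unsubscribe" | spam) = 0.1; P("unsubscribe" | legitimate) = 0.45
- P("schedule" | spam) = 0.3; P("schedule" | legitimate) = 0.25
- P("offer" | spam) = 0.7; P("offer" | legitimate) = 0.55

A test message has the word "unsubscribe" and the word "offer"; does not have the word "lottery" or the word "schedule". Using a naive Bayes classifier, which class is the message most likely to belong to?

spam: 0.6 × (1−0.05) × 0.1 × (1−0.3) × 0.7 = 0.02793
legitimate: 0.4 × (1−0.05) × 0.45 × (1−0.25) × 0.55 = 0.0705375
Highest score → legitimate.

legitimate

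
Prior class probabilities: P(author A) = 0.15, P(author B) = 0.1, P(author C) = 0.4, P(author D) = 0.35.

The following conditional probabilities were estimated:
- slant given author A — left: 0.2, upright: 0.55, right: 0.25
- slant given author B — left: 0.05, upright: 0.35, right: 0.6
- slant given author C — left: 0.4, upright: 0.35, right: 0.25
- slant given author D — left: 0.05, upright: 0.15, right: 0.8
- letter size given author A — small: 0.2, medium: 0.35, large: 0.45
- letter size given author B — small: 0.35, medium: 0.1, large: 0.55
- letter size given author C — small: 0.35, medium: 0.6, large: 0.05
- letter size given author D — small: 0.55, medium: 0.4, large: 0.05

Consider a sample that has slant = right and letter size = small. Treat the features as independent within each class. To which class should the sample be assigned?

author D

author A: 0.15 × 0.25 × 0.2 = 0.0075
author B: 0.1 × 0.6 × 0.35 = 0.021
author C: 0.4 × 0.25 × 0.35 = 0.035
author D: 0.35 × 0.8 × 0.55 = 0.154
Highest score → author D.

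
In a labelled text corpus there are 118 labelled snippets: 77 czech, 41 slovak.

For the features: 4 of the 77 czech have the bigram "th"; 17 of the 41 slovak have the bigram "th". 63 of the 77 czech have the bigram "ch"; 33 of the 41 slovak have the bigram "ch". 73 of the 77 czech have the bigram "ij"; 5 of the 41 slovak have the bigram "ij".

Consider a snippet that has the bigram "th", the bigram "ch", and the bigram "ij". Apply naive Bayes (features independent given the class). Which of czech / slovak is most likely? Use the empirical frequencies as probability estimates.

czech

czech: (77/118) × (4/77) × (63/77) × (73/77) ≈ 0.0262942
slovak: (41/118) × (17/41) × (33/41) × (5/41) ≈ 0.0141411
Highest score → czech.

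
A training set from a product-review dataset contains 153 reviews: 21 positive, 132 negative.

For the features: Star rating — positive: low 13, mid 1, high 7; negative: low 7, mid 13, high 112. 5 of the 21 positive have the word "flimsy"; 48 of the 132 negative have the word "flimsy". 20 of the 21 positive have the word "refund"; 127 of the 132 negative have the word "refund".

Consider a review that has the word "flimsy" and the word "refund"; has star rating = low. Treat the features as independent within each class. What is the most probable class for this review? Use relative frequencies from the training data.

positive

positive: (21/153) × (13/21) × (5/21) × (20/21) ≈ 0.019267
negative: (132/153) × (7/132) × (48/132) × (127/132) ≈ 0.0160068
Highest score → positive.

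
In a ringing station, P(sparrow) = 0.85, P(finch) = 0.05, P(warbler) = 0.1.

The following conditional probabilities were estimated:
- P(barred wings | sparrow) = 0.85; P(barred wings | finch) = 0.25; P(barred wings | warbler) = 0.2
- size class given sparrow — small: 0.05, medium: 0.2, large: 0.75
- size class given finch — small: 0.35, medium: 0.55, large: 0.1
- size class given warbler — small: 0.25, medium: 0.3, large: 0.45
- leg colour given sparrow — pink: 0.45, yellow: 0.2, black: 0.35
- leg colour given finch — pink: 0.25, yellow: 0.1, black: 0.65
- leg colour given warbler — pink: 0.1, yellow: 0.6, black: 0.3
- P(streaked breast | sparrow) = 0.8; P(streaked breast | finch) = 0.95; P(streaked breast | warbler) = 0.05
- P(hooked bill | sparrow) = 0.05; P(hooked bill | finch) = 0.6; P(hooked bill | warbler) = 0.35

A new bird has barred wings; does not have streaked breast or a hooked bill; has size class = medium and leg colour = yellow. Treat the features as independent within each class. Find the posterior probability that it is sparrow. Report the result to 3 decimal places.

sparrow: 0.85 × 0.85 × 0.2 × 0.2 × (1−0.8) × (1−0.05) = 0.005491
finch: 0.05 × 0.25 × 0.55 × 0.1 × (1−0.95) × (1−0.6) = 0.00001375
warbler: 0.1 × 0.2 × 0.3 × 0.6 × (1−0.05) × (1−0.35) = 0.002223
P(sparrow | x) = 0.005491 / 0.00772775 ≈ 0.711

0.711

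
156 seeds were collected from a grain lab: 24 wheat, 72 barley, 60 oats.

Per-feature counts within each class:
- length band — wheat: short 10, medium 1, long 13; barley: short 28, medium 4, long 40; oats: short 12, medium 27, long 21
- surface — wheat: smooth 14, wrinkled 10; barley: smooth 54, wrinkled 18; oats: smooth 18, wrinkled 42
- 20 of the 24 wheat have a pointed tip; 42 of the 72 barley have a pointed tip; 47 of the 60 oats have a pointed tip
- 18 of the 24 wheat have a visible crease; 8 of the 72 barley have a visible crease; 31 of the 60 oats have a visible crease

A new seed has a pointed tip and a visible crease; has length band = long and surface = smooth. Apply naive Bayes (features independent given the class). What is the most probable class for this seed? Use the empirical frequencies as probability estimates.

wheat

wheat: (24/156) × (13/24) × (14/24) × (20/24) × (18/24) ≈ 0.0303819
barley: (72/156) × (40/72) × (54/72) × (42/72) × (8/72) ≈ 0.0124644
oats: (60/156) × (21/60) × (18/60) × (47/60) × (31/60) ≈ 0.0163446
Highest score → wheat.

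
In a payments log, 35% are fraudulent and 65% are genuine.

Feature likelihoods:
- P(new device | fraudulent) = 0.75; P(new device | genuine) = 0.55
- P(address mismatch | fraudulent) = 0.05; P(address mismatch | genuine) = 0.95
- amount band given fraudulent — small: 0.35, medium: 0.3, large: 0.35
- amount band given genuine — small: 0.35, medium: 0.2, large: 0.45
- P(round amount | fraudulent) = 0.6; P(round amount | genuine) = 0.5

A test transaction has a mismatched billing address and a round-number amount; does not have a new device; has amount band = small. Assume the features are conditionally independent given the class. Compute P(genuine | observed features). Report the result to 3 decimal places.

0.981

fraudulent: 0.35 × (1−0.75) × 0.05 × 0.35 × 0.6 = 0.00091875
genuine: 0.65 × (1−0.55) × 0.95 × 0.35 × 0.5 = 0.048628125
P(genuine | x) = 0.048628125 / 0.049546875 ≈ 0.981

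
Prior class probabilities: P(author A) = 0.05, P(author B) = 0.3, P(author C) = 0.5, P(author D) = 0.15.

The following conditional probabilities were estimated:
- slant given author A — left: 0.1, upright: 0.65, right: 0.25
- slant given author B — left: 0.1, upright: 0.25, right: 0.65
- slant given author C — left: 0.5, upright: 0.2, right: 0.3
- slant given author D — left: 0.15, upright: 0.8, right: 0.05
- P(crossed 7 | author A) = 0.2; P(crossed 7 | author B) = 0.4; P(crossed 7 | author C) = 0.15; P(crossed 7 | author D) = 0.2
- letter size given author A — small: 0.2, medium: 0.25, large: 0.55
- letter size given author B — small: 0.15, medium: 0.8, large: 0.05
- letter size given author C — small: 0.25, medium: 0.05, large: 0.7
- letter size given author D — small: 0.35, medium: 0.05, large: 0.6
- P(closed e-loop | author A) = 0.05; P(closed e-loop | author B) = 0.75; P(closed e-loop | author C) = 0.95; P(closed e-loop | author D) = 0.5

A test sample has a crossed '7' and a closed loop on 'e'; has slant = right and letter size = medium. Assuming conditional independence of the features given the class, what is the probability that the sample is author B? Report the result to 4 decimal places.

author A: 0.05 × 0.25 × 0.2 × 0.25 × 0.05 = 0.00003125
author B: 0.3 × 0.65 × 0.4 × 0.8 × 0.75 = 0.0468
author C: 0.5 × 0.3 × 0.15 × 0.05 × 0.95 = 0.00106875
author D: 0.15 × 0.05 × 0.2 × 0.05 × 0.5 = 0.0000375
P(author B | x) = 0.0468 / 0.0479375 ≈ 0.9763

0.9763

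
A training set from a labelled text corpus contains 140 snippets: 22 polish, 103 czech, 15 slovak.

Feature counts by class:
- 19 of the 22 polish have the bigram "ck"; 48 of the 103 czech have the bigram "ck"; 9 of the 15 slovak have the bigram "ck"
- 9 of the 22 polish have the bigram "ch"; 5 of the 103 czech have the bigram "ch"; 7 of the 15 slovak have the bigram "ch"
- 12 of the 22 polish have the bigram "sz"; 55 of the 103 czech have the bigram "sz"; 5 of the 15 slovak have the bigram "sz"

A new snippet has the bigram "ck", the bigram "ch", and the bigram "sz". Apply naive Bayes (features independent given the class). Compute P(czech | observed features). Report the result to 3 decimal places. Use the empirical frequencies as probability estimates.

0.181

polish: (22/140) × (19/22) × (9/22) × (12/22) ≈ 0.0302834
czech: (103/140) × (48/103) × (5/103) × (55/103) ≈ 0.00888733
slovak: (15/140) × (9/15) × (7/15) × (5/15) = 0.01
P(czech | x) = 0.00888733 / 0.04917073 ≈ 0.181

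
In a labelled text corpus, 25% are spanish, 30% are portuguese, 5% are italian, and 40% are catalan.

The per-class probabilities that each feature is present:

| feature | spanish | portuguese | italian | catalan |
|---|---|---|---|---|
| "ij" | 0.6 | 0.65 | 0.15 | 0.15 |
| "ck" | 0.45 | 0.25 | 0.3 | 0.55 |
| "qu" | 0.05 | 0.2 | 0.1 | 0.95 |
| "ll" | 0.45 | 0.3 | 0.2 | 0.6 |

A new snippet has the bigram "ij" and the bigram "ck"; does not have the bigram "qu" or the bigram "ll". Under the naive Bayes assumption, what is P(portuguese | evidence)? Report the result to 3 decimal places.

0.421

spanish: 0.25 × 0.6 × 0.45 × (1−0.05) × (1−0.45) = 0.03526875
portuguese: 0.3 × 0.65 × 0.25 × (1−0.2) × (1−0.3) = 0.0273
italian: 0.05 × 0.15 × 0.3 × (1−0.1) × (1−0.2) = 0.00162
catalan: 0.4 × 0.15 × 0.55 × (1−0.95) × (1−0.6) = 0.00066
P(portuguese | x) = 0.0273 / 0.06484875 ≈ 0.421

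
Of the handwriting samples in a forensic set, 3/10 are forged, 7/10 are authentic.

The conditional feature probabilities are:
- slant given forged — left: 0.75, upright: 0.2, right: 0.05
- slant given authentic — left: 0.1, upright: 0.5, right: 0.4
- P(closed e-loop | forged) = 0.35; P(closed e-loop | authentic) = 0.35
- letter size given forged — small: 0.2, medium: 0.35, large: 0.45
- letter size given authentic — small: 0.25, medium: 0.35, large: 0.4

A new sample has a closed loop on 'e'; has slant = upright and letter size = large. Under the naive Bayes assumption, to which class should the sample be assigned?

authentic

forged: 0.3 × 0.2 × 0.35 × 0.45 = 0.00945
authentic: 0.7 × 0.5 × 0.35 × 0.4 = 0.049
Highest score → authentic.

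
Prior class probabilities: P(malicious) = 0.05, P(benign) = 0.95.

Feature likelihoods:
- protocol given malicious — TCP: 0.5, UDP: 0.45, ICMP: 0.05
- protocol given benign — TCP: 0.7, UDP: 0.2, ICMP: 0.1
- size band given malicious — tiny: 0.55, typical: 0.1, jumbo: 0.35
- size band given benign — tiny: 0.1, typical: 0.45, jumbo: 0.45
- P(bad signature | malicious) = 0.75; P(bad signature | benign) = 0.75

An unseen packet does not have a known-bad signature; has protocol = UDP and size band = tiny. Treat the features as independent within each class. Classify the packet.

malicious: 0.05 × 0.45 × 0.55 × (1−0.75) = 0.00309375
benign: 0.95 × 0.2 × 0.1 × (1−0.75) = 0.00475
Highest score → benign.

benign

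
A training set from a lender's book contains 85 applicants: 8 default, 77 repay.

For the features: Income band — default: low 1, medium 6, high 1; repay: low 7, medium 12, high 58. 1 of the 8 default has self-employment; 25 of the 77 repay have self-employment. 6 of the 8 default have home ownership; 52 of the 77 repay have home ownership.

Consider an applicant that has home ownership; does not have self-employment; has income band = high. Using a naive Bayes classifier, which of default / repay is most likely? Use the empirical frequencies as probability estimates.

repay

default: (8/85) × (1/8) × (7/8) × (6/8) ≈ 0.00772059
repay: (77/85) × (58/77) × (52/77) × (52/77) ≈ 0.311196
Highest score → repay.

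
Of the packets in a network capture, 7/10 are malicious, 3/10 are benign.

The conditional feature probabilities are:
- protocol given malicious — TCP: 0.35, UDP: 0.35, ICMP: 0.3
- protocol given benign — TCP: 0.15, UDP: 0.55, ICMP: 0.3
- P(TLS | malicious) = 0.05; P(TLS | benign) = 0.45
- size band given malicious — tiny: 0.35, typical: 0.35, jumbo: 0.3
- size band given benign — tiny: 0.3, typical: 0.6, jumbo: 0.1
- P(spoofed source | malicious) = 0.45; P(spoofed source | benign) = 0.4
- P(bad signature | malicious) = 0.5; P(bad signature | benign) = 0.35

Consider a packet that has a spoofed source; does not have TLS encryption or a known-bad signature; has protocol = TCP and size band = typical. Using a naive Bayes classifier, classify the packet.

malicious: 0.7 × 0.35 × (1−0.05) × 0.35 × 0.45 × (1−0.5) = 0.0183290625
benign: 0.3 × 0.15 × (1−0.45) × 0.6 × 0.4 × (1−0.35) = 0.003861
Highest score → malicious.

malicious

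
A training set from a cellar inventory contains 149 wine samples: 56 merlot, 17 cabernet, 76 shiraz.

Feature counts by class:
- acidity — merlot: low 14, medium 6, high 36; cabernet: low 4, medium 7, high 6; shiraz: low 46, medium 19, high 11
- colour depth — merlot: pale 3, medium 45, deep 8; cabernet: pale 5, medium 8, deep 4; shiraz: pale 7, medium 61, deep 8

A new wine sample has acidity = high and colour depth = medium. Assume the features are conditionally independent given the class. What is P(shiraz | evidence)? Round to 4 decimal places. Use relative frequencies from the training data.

merlot: (56/149) × (36/56) × (45/56) ≈ 0.194151
cabernet: (17/149) × (6/17) × (8/17) ≈ 0.0189499
shiraz: (76/149) × (11/76) × (61/76) ≈ 0.0592547
P(shiraz | x) = 0.0592547 / 0.2723556 ≈ 0.2176

0.2176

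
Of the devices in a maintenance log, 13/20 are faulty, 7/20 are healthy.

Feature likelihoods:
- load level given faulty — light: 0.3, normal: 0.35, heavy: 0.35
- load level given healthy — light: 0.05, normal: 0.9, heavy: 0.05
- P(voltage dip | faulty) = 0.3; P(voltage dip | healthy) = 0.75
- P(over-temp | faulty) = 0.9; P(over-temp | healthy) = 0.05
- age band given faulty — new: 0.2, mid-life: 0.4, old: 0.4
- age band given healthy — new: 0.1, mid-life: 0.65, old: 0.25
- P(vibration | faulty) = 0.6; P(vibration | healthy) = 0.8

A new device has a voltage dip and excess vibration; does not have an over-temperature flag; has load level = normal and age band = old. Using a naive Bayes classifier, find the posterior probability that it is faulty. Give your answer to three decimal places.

0.035

faulty: 0.65 × 0.35 × 0.3 × (1−0.9) × 0.4 × 0.6 = 0.001638
healthy: 0.35 × 0.9 × 0.75 × (1−0.05) × 0.25 × 0.8 = 0.0448875
P(faulty | x) = 0.001638 / 0.0465255 ≈ 0.035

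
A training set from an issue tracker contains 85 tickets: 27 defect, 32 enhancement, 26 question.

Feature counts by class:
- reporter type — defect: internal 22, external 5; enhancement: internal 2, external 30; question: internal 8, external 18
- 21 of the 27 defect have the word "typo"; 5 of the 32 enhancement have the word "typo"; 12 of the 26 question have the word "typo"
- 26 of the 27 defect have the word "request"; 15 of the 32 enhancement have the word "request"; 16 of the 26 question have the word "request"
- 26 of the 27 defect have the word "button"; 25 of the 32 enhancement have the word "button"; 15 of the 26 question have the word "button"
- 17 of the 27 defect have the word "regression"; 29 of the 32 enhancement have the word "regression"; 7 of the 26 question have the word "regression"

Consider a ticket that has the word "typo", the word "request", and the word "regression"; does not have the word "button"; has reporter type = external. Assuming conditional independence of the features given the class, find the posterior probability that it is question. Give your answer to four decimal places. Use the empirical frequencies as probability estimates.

defect: (27/85) × (5/27) × (21/27) × (26/27) × (1/27) × (17/27) ≈ 0.0010274
enhancement: (32/85) × (30/32) × (5/32) × (15/32) × (7/32) × (29/32) ≈ 0.0051246
question: (26/85) × (18/26) × (12/26) × (16/26) × (11/26) × (7/26) ≈ 0.00685097
P(question | x) = 0.00685097 / 0.01300297 ≈ 0.5269

0.5269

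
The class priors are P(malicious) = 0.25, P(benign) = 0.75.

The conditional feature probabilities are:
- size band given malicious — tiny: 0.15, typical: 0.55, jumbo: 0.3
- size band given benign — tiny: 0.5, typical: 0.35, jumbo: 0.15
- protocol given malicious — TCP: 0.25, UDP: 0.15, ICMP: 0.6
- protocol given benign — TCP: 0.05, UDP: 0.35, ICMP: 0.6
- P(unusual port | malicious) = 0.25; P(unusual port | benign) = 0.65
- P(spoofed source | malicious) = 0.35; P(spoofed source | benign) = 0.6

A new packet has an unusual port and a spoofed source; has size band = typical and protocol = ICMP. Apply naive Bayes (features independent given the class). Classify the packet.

benign

malicious: 0.25 × 0.55 × 0.6 × 0.25 × 0.35 = 0.00721875
benign: 0.75 × 0.35 × 0.6 × 0.65 × 0.6 = 0.061425
Highest score → benign.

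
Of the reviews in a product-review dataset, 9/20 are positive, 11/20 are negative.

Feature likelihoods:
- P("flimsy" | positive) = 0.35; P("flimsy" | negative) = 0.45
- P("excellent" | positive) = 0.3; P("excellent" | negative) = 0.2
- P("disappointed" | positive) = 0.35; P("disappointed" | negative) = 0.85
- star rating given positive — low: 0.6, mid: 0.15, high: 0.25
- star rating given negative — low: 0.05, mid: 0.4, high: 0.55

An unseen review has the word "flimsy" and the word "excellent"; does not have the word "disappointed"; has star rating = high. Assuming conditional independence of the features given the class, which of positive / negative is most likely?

positive

positive: 0.45 × 0.35 × 0.3 × (1−0.35) × 0.25 = 0.007678125
negative: 0.55 × 0.45 × 0.2 × (1−0.85) × 0.55 = 0.00408375
Highest score → positive.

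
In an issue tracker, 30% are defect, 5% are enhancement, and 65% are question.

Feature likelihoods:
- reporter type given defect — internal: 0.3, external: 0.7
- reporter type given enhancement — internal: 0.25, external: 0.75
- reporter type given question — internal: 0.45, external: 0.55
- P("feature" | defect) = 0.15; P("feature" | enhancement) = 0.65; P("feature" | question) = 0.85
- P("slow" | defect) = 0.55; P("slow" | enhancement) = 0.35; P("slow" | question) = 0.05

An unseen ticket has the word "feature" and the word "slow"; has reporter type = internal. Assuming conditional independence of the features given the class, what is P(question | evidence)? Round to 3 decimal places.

0.548

defect: 0.3 × 0.3 × 0.15 × 0.55 = 0.007425
enhancement: 0.05 × 0.25 × 0.65 × 0.35 = 0.00284375
question: 0.65 × 0.45 × 0.85 × 0.05 = 0.01243125
P(question | x) = 0.01243125 / 0.0227 ≈ 0.548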